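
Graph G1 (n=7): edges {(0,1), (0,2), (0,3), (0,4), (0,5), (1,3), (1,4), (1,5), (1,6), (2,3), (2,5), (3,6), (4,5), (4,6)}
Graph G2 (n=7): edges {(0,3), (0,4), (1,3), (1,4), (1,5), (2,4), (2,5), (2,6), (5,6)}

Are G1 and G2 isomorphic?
No, not isomorphic

The graphs are NOT isomorphic.

Degrees in G1: deg(0)=5, deg(1)=5, deg(2)=3, deg(3)=4, deg(4)=4, deg(5)=4, deg(6)=3.
Sorted degree sequence of G1: [5, 5, 4, 4, 4, 3, 3].
Degrees in G2: deg(0)=2, deg(1)=3, deg(2)=3, deg(3)=2, deg(4)=3, deg(5)=3, deg(6)=2.
Sorted degree sequence of G2: [3, 3, 3, 3, 2, 2, 2].
The (sorted) degree sequence is an isomorphism invariant, so since G1 and G2 have different degree sequences they cannot be isomorphic.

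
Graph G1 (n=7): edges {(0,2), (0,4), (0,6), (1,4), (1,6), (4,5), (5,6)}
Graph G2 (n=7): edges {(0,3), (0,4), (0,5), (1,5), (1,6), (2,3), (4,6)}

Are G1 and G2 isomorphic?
No, not isomorphic

The graphs are NOT isomorphic.

Connected components of G1: 2 component(s) with vertex sets [[3], [0, 1, 2, 4, 5, 6]], sizes [1, 6].
Connected components of G2: 1 component(s) with vertex sets [[0, 1, 2, 3, 4, 5, 6]], sizes [7].
The number of connected components (and the multiset of component sizes) is an isomorphism invariant — an isomorphism maps each component of G1 bijectively onto a component of G2. Since G1 has 2 component(s) and G2 has 1, they cannot be isomorphic.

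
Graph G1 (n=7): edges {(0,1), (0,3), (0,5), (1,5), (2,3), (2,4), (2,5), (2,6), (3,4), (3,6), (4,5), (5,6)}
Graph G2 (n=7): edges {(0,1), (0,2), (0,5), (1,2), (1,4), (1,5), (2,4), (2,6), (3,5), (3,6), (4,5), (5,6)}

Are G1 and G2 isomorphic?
Yes, isomorphic

The graphs are isomorphic.
One valid mapping φ: V(G1) → V(G2): 0→6, 1→3, 2→1, 3→2, 4→4, 5→5, 6→0

Verify φ preserves adjacency — for each edge of G1, its image is an edge of G2:
  (0,1) → (φ(0),φ(1)) = (3,6) ∈ E(G2) ✓
  (0,3) → (φ(0),φ(3)) = (2,6) ∈ E(G2) ✓
  (0,5) → (φ(0),φ(5)) = (5,6) ∈ E(G2) ✓
  (1,5) → (φ(1),φ(5)) = (3,5) ∈ E(G2) ✓
  (2,3) → (φ(2),φ(3)) = (1,2) ∈ E(G2) ✓
  (2,4) → (φ(2),φ(4)) = (1,4) ∈ E(G2) ✓
  (2,5) → (φ(2),φ(5)) = (1,5) ∈ E(G2) ✓
  (2,6) → (φ(2),φ(6)) = (0,1) ∈ E(G2) ✓
  (3,4) → (φ(3),φ(4)) = (2,4) ∈ E(G2) ✓
  (3,6) → (φ(3),φ(6)) = (0,2) ∈ E(G2) ✓
  (4,5) → (φ(4),φ(5)) = (4,5) ∈ E(G2) ✓
  (5,6) → (φ(5),φ(6)) = (0,5) ∈ E(G2) ✓
All 12 edges of G1 map to edges of G2, and |E(G1)| = |E(G2)| = 12, so φ is a bijection on edges as well as vertices. Hence G1 ≅ G2.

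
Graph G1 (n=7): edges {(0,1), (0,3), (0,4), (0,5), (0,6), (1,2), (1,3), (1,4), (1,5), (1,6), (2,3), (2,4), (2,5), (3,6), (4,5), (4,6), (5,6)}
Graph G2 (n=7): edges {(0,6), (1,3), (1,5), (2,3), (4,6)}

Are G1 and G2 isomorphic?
No, not isomorphic

The graphs are NOT isomorphic.

Degrees in G1: deg(0)=5, deg(1)=6, deg(2)=4, deg(3)=4, deg(4)=5, deg(5)=5, deg(6)=5.
Sorted degree sequence of G1: [6, 5, 5, 5, 5, 4, 4].
Degrees in G2: deg(0)=1, deg(1)=2, deg(2)=1, deg(3)=2, deg(4)=1, deg(5)=1, deg(6)=2.
Sorted degree sequence of G2: [2, 2, 2, 1, 1, 1, 1].
The (sorted) degree sequence is an isomorphism invariant, so since G1 and G2 have different degree sequences they cannot be isomorphic.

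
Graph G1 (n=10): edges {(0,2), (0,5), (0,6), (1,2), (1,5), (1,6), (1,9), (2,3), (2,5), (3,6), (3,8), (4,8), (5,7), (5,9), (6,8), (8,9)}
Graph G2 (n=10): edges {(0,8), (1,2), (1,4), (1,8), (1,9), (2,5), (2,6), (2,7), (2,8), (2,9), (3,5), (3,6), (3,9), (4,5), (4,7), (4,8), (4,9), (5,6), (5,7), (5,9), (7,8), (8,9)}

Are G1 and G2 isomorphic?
No, not isomorphic

The graphs are NOT isomorphic.

Counting triangles (3-cliques): G1 has 4, G2 has 16.
Triangle count is an isomorphism invariant, so differing triangle counts rule out isomorphism.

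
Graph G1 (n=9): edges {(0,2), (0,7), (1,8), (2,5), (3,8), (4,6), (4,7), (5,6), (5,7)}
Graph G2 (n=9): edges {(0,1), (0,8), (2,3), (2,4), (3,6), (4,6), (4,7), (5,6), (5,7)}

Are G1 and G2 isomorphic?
Yes, isomorphic

The graphs are isomorphic.
One valid mapping φ: V(G1) → V(G2): 0→7, 1→8, 2→5, 3→1, 4→2, 5→6, 6→3, 7→4, 8→0

Verify φ preserves adjacency — for each edge of G1, its image is an edge of G2:
  (0,2) → (φ(0),φ(2)) = (5,7) ∈ E(G2) ✓
  (0,7) → (φ(0),φ(7)) = (4,7) ∈ E(G2) ✓
  (1,8) → (φ(1),φ(8)) = (0,8) ∈ E(G2) ✓
  (2,5) → (φ(2),φ(5)) = (5,6) ∈ E(G2) ✓
  (3,8) → (φ(3),φ(8)) = (0,1) ∈ E(G2) ✓
  (4,6) → (φ(4),φ(6)) = (2,3) ∈ E(G2) ✓
  (4,7) → (φ(4),φ(7)) = (2,4) ∈ E(G2) ✓
  (5,6) → (φ(5),φ(6)) = (3,6) ∈ E(G2) ✓
  (5,7) → (φ(5),φ(7)) = (4,6) ∈ E(G2) ✓
All 9 edges of G1 map to edges of G2, and |E(G1)| = |E(G2)| = 9, so φ is a bijection on edges as well as vertices. Hence G1 ≅ G2.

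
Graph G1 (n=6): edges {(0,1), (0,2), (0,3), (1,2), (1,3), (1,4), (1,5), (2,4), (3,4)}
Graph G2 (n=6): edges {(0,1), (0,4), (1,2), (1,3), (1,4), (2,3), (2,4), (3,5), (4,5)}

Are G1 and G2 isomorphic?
No, not isomorphic

The graphs are NOT isomorphic.

Degrees in G1: deg(0)=3, deg(1)=5, deg(2)=3, deg(3)=3, deg(4)=3, deg(5)=1.
Sorted degree sequence of G1: [5, 3, 3, 3, 3, 1].
Degrees in G2: deg(0)=2, deg(1)=4, deg(2)=3, deg(3)=3, deg(4)=4, deg(5)=2.
Sorted degree sequence of G2: [4, 4, 3, 3, 2, 2].
The (sorted) degree sequence is an isomorphism invariant, so since G1 and G2 have different degree sequences they cannot be isomorphic.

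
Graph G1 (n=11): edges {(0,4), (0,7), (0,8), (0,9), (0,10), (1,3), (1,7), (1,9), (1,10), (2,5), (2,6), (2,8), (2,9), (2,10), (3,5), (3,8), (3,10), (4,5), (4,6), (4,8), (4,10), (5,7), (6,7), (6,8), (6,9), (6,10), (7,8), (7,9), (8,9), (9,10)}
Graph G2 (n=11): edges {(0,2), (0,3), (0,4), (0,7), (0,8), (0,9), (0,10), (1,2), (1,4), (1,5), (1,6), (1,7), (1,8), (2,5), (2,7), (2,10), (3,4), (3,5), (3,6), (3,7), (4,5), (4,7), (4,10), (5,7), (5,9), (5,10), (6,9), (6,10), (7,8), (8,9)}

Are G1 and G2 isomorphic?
Yes, isomorphic

The graphs are isomorphic.
One valid mapping φ: V(G1) → V(G2): 0→2, 1→8, 2→3, 3→9, 4→10, 5→6, 6→4, 7→1, 8→5, 9→7, 10→0

Verify φ preserves adjacency — for each edge of G1, its image is an edge of G2:
  (0,4) → (φ(0),φ(4)) = (2,10) ∈ E(G2) ✓
  (0,7) → (φ(0),φ(7)) = (1,2) ∈ E(G2) ✓
  (0,8) → (φ(0),φ(8)) = (2,5) ∈ E(G2) ✓
  (0,9) → (φ(0),φ(9)) = (2,7) ∈ E(G2) ✓
  (0,10) → (φ(0),φ(10)) = (0,2) ∈ E(G2) ✓
  (1,3) → (φ(1),φ(3)) = (8,9) ∈ E(G2) ✓
  (1,7) → (φ(1),φ(7)) = (1,8) ∈ E(G2) ✓
  (1,9) → (φ(1),φ(9)) = (7,8) ∈ E(G2) ✓
  (1,10) → (φ(1),φ(10)) = (0,8) ∈ E(G2) ✓
  (2,5) → (φ(2),φ(5)) = (3,6) ∈ E(G2) ✓
  (2,6) → (φ(2),φ(6)) = (3,4) ∈ E(G2) ✓
  (2,8) → (φ(2),φ(8)) = (3,5) ∈ E(G2) ✓
  (2,9) → (φ(2),φ(9)) = (3,7) ∈ E(G2) ✓
  (2,10) → (φ(2),φ(10)) = (0,3) ∈ E(G2) ✓
  (3,5) → (φ(3),φ(5)) = (6,9) ∈ E(G2) ✓
  (3,8) → (φ(3),φ(8)) = (5,9) ∈ E(G2) ✓
  (3,10) → (φ(3),φ(10)) = (0,9) ∈ E(G2) ✓
  (4,5) → (φ(4),φ(5)) = (6,10) ∈ E(G2) ✓
  (4,6) → (φ(4),φ(6)) = (4,10) ∈ E(G2) ✓
  (4,8) → (φ(4),φ(8)) = (5,10) ∈ E(G2) ✓
  (4,10) → (φ(4),φ(10)) = (0,10) ∈ E(G2) ✓
  (5,7) → (φ(5),φ(7)) = (1,6) ∈ E(G2) ✓
  (6,7) → (φ(6),φ(7)) = (1,4) ∈ E(G2) ✓
  (6,8) → (φ(6),φ(8)) = (4,5) ∈ E(G2) ✓
  (6,9) → (φ(6),φ(9)) = (4,7) ∈ E(G2) ✓
  (6,10) → (φ(6),φ(10)) = (0,4) ∈ E(G2) ✓
  (7,8) → (φ(7),φ(8)) = (1,5) ∈ E(G2) ✓
  (7,9) → (φ(7),φ(9)) = (1,7) ∈ E(G2) ✓
  (8,9) → (φ(8),φ(9)) = (5,7) ∈ E(G2) ✓
  (9,10) → (φ(9),φ(10)) = (0,7) ∈ E(G2) ✓
All 30 edges of G1 map to edges of G2, and |E(G1)| = |E(G2)| = 30, so φ is a bijection on edges as well as vertices. Hence G1 ≅ G2.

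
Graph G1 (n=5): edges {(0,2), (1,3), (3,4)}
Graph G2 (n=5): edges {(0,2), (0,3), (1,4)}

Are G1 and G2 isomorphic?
Yes, isomorphic

The graphs are isomorphic.
One valid mapping φ: V(G1) → V(G2): 0→4, 1→3, 2→1, 3→0, 4→2

Verify φ preserves adjacency — for each edge of G1, its image is an edge of G2:
  (0,2) → (φ(0),φ(2)) = (1,4) ∈ E(G2) ✓
  (1,3) → (φ(1),φ(3)) = (0,3) ∈ E(G2) ✓
  (3,4) → (φ(3),φ(4)) = (0,2) ∈ E(G2) ✓
All 3 edges of G1 map to edges of G2, and |E(G1)| = |E(G2)| = 3, so φ is a bijection on edges as well as vertices. Hence G1 ≅ G2.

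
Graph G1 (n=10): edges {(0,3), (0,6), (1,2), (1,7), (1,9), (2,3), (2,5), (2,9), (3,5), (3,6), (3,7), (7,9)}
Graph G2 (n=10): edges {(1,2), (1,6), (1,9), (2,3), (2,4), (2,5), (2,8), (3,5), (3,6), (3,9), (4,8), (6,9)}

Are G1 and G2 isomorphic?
Yes, isomorphic

The graphs are isomorphic.
One valid mapping φ: V(G1) → V(G2): 0→4, 1→6, 2→3, 3→2, 4→0, 5→5, 6→8, 7→1, 8→7, 9→9

Verify φ preserves adjacency — for each edge of G1, its image is an edge of G2:
  (0,3) → (φ(0),φ(3)) = (2,4) ∈ E(G2) ✓
  (0,6) → (φ(0),φ(6)) = (4,8) ∈ E(G2) ✓
  (1,2) → (φ(1),φ(2)) = (3,6) ∈ E(G2) ✓
  (1,7) → (φ(1),φ(7)) = (1,6) ∈ E(G2) ✓
  (1,9) → (φ(1),φ(9)) = (6,9) ∈ E(G2) ✓
  (2,3) → (φ(2),φ(3)) = (2,3) ∈ E(G2) ✓
  (2,5) → (φ(2),φ(5)) = (3,5) ∈ E(G2) ✓
  (2,9) → (φ(2),φ(9)) = (3,9) ∈ E(G2) ✓
  (3,5) → (φ(3),φ(5)) = (2,5) ∈ E(G2) ✓
  (3,6) → (φ(3),φ(6)) = (2,8) ∈ E(G2) ✓
  (3,7) → (φ(3),φ(7)) = (1,2) ∈ E(G2) ✓
  (7,9) → (φ(7),φ(9)) = (1,9) ∈ E(G2) ✓
All 12 edges of G1 map to edges of G2, and |E(G1)| = |E(G2)| = 12, so φ is a bijection on edges as well as vertices. Hence G1 ≅ G2.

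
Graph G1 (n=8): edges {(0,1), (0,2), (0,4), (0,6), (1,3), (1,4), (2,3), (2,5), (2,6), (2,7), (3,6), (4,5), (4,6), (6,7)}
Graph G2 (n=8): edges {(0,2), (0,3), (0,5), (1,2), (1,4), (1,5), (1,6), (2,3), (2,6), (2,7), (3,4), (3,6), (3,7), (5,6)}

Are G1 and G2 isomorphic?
Yes, isomorphic

The graphs are isomorphic.
One valid mapping φ: V(G1) → V(G2): 0→6, 1→5, 2→3, 3→0, 4→1, 5→4, 6→2, 7→7

Verify φ preserves adjacency — for each edge of G1, its image is an edge of G2:
  (0,1) → (φ(0),φ(1)) = (5,6) ∈ E(G2) ✓
  (0,2) → (φ(0),φ(2)) = (3,6) ∈ E(G2) ✓
  (0,4) → (φ(0),φ(4)) = (1,6) ∈ E(G2) ✓
  (0,6) → (φ(0),φ(6)) = (2,6) ∈ E(G2) ✓
  (1,3) → (φ(1),φ(3)) = (0,5) ∈ E(G2) ✓
  (1,4) → (φ(1),φ(4)) = (1,5) ∈ E(G2) ✓
  (2,3) → (φ(2),φ(3)) = (0,3) ∈ E(G2) ✓
  (2,5) → (φ(2),φ(5)) = (3,4) ∈ E(G2) ✓
  (2,6) → (φ(2),φ(6)) = (2,3) ∈ E(G2) ✓
  (2,7) → (φ(2),φ(7)) = (3,7) ∈ E(G2) ✓
  (3,6) → (φ(3),φ(6)) = (0,2) ∈ E(G2) ✓
  (4,5) → (φ(4),φ(5)) = (1,4) ∈ E(G2) ✓
  (4,6) → (φ(4),φ(6)) = (1,2) ∈ E(G2) ✓
  (6,7) → (φ(6),φ(7)) = (2,7) ∈ E(G2) ✓
All 14 edges of G1 map to edges of G2, and |E(G1)| = |E(G2)| = 14, so φ is a bijection on edges as well as vertices. Hence G1 ≅ G2.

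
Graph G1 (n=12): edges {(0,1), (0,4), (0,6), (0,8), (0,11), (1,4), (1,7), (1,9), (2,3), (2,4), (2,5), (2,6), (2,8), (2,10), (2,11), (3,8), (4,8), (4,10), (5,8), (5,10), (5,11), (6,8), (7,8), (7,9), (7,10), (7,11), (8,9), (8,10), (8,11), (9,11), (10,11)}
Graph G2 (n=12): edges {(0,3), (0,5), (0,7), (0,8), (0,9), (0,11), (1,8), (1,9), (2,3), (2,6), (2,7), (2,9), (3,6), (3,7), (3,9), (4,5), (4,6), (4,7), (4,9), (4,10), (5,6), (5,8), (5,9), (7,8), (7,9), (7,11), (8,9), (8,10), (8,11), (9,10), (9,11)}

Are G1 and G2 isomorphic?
Yes, isomorphic

The graphs are isomorphic.
One valid mapping φ: V(G1) → V(G2): 0→4, 1→6, 2→8, 3→1, 4→5, 5→11, 6→10, 7→3, 8→9, 9→2, 10→0, 11→7

Verify φ preserves adjacency — for each edge of G1, its image is an edge of G2:
  (0,1) → (φ(0),φ(1)) = (4,6) ∈ E(G2) ✓
  (0,4) → (φ(0),φ(4)) = (4,5) ∈ E(G2) ✓
  (0,6) → (φ(0),φ(6)) = (4,10) ∈ E(G2) ✓
  (0,8) → (φ(0),φ(8)) = (4,9) ∈ E(G2) ✓
  (0,11) → (φ(0),φ(11)) = (4,7) ∈ E(G2) ✓
  (1,4) → (φ(1),φ(4)) = (5,6) ∈ E(G2) ✓
  (1,7) → (φ(1),φ(7)) = (3,6) ∈ E(G2) ✓
  (1,9) → (φ(1),φ(9)) = (2,6) ∈ E(G2) ✓
  (2,3) → (φ(2),φ(3)) = (1,8) ∈ E(G2) ✓
  (2,4) → (φ(2),φ(4)) = (5,8) ∈ E(G2) ✓
  (2,5) → (φ(2),φ(5)) = (8,11) ∈ E(G2) ✓
  (2,6) → (φ(2),φ(6)) = (8,10) ∈ E(G2) ✓
  (2,8) → (φ(2),φ(8)) = (8,9) ∈ E(G2) ✓
  (2,10) → (φ(2),φ(10)) = (0,8) ∈ E(G2) ✓
  (2,11) → (φ(2),φ(11)) = (7,8) ∈ E(G2) ✓
  (3,8) → (φ(3),φ(8)) = (1,9) ∈ E(G2) ✓
  (4,8) → (φ(4),φ(8)) = (5,9) ∈ E(G2) ✓
  (4,10) → (φ(4),φ(10)) = (0,5) ∈ E(G2) ✓
  (5,8) → (φ(5),φ(8)) = (9,11) ∈ E(G2) ✓
  (5,10) → (φ(5),φ(10)) = (0,11) ∈ E(G2) ✓
  (5,11) → (φ(5),φ(11)) = (7,11) ∈ E(G2) ✓
  (6,8) → (φ(6),φ(8)) = (9,10) ∈ E(G2) ✓
  (7,8) → (φ(7),φ(8)) = (3,9) ∈ E(G2) ✓
  (7,9) → (φ(7),φ(9)) = (2,3) ∈ E(G2) ✓
  (7,10) → (φ(7),φ(10)) = (0,3) ∈ E(G2) ✓
  (7,11) → (φ(7),φ(11)) = (3,7) ∈ E(G2) ✓
  (8,9) → (φ(8),φ(9)) = (2,9) ∈ E(G2) ✓
  (8,10) → (φ(8),φ(10)) = (0,9) ∈ E(G2) ✓
  (8,11) → (φ(8),φ(11)) = (7,9) ∈ E(G2) ✓
  (9,11) → (φ(9),φ(11)) = (2,7) ∈ E(G2) ✓
  (10,11) → (φ(10),φ(11)) = (0,7) ∈ E(G2) ✓
All 31 edges of G1 map to edges of G2, and |E(G1)| = |E(G2)| = 31, so φ is a bijection on edges as well as vertices. Hence G1 ≅ G2.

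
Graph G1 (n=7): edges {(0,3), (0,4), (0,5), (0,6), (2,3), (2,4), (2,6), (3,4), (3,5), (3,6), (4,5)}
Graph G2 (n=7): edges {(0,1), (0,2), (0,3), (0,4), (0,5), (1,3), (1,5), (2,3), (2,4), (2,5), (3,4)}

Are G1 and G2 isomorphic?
Yes, isomorphic

The graphs are isomorphic.
One valid mapping φ: V(G1) → V(G2): 0→3, 1→6, 2→5, 3→0, 4→2, 5→4, 6→1

Verify φ preserves adjacency — for each edge of G1, its image is an edge of G2:
  (0,3) → (φ(0),φ(3)) = (0,3) ∈ E(G2) ✓
  (0,4) → (φ(0),φ(4)) = (2,3) ∈ E(G2) ✓
  (0,5) → (φ(0),φ(5)) = (3,4) ∈ E(G2) ✓
  (0,6) → (φ(0),φ(6)) = (1,3) ∈ E(G2) ✓
  (2,3) → (φ(2),φ(3)) = (0,5) ∈ E(G2) ✓
  (2,4) → (φ(2),φ(4)) = (2,5) ∈ E(G2) ✓
  (2,6) → (φ(2),φ(6)) = (1,5) ∈ E(G2) ✓
  (3,4) → (φ(3),φ(4)) = (0,2) ∈ E(G2) ✓
  (3,5) → (φ(3),φ(5)) = (0,4) ∈ E(G2) ✓
  (3,6) → (φ(3),φ(6)) = (0,1) ∈ E(G2) ✓
  (4,5) → (φ(4),φ(5)) = (2,4) ∈ E(G2) ✓
All 11 edges of G1 map to edges of G2, and |E(G1)| = |E(G2)| = 11, so φ is a bijection on edges as well as vertices. Hence G1 ≅ G2.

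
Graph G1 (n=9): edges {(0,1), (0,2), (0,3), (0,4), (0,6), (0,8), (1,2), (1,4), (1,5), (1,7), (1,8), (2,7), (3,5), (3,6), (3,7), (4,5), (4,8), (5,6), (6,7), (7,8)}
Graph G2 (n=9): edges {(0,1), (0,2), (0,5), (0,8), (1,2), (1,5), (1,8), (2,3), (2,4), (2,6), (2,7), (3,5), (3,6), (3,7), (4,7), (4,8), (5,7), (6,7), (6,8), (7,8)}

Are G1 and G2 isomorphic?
Yes, isomorphic

The graphs are isomorphic.
One valid mapping φ: V(G1) → V(G2): 0→2, 1→7, 2→4, 3→0, 4→3, 5→5, 6→1, 7→8, 8→6

Verify φ preserves adjacency — for each edge of G1, its image is an edge of G2:
  (0,1) → (φ(0),φ(1)) = (2,7) ∈ E(G2) ✓
  (0,2) → (φ(0),φ(2)) = (2,4) ∈ E(G2) ✓
  (0,3) → (φ(0),φ(3)) = (0,2) ∈ E(G2) ✓
  (0,4) → (φ(0),φ(4)) = (2,3) ∈ E(G2) ✓
  (0,6) → (φ(0),φ(6)) = (1,2) ∈ E(G2) ✓
  (0,8) → (φ(0),φ(8)) = (2,6) ∈ E(G2) ✓
  (1,2) → (φ(1),φ(2)) = (4,7) ∈ E(G2) ✓
  (1,4) → (φ(1),φ(4)) = (3,7) ∈ E(G2) ✓
  (1,5) → (φ(1),φ(5)) = (5,7) ∈ E(G2) ✓
  (1,7) → (φ(1),φ(7)) = (7,8) ∈ E(G2) ✓
  (1,8) → (φ(1),φ(8)) = (6,7) ∈ E(G2) ✓
  (2,7) → (φ(2),φ(7)) = (4,8) ∈ E(G2) ✓
  (3,5) → (φ(3),φ(5)) = (0,5) ∈ E(G2) ✓
  (3,6) → (φ(3),φ(6)) = (0,1) ∈ E(G2) ✓
  (3,7) → (φ(3),φ(7)) = (0,8) ∈ E(G2) ✓
  (4,5) → (φ(4),φ(5)) = (3,5) ∈ E(G2) ✓
  (4,8) → (φ(4),φ(8)) = (3,6) ∈ E(G2) ✓
  (5,6) → (φ(5),φ(6)) = (1,5) ∈ E(G2) ✓
  (6,7) → (φ(6),φ(7)) = (1,8) ∈ E(G2) ✓
  (7,8) → (φ(7),φ(8)) = (6,8) ∈ E(G2) ✓
All 20 edges of G1 map to edges of G2, and |E(G1)| = |E(G2)| = 20, so φ is a bijection on edges as well as vertices. Hence G1 ≅ G2.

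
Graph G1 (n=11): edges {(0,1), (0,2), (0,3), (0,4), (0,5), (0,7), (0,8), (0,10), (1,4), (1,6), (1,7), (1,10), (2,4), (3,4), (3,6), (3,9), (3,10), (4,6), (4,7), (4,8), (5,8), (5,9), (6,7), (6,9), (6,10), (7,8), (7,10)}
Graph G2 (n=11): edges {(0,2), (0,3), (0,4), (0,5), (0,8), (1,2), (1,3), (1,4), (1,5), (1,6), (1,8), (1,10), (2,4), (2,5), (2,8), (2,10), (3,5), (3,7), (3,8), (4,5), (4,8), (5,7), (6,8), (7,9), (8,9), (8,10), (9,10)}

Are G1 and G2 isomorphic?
Yes, isomorphic

The graphs are isomorphic.
One valid mapping φ: V(G1) → V(G2): 0→8, 1→4, 2→6, 3→3, 4→1, 5→9, 6→5, 7→2, 8→10, 9→7, 10→0

Verify φ preserves adjacency — for each edge of G1, its image is an edge of G2:
  (0,1) → (φ(0),φ(1)) = (4,8) ∈ E(G2) ✓
  (0,2) → (φ(0),φ(2)) = (6,8) ∈ E(G2) ✓
  (0,3) → (φ(0),φ(3)) = (3,8) ∈ E(G2) ✓
  (0,4) → (φ(0),φ(4)) = (1,8) ∈ E(G2) ✓
  (0,5) → (φ(0),φ(5)) = (8,9) ∈ E(G2) ✓
  (0,7) → (φ(0),φ(7)) = (2,8) ∈ E(G2) ✓
  (0,8) → (φ(0),φ(8)) = (8,10) ∈ E(G2) ✓
  (0,10) → (φ(0),φ(10)) = (0,8) ∈ E(G2) ✓
  (1,4) → (φ(1),φ(4)) = (1,4) ∈ E(G2) ✓
  (1,6) → (φ(1),φ(6)) = (4,5) ∈ E(G2) ✓
  (1,7) → (φ(1),φ(7)) = (2,4) ∈ E(G2) ✓
  (1,10) → (φ(1),φ(10)) = (0,4) ∈ E(G2) ✓
  (2,4) → (φ(2),φ(4)) = (1,6) ∈ E(G2) ✓
  (3,4) → (φ(3),φ(4)) = (1,3) ∈ E(G2) ✓
  (3,6) → (φ(3),φ(6)) = (3,5) ∈ E(G2) ✓
  (3,9) → (φ(3),φ(9)) = (3,7) ∈ E(G2) ✓
  (3,10) → (φ(3),φ(10)) = (0,3) ∈ E(G2) ✓
  (4,6) → (φ(4),φ(6)) = (1,5) ∈ E(G2) ✓
  (4,7) → (φ(4),φ(7)) = (1,2) ∈ E(G2) ✓
  (4,8) → (φ(4),φ(8)) = (1,10) ∈ E(G2) ✓
  (5,8) → (φ(5),φ(8)) = (9,10) ∈ E(G2) ✓
  (5,9) → (φ(5),φ(9)) = (7,9) ∈ E(G2) ✓
  (6,7) → (φ(6),φ(7)) = (2,5) ∈ E(G2) ✓
  (6,9) → (φ(6),φ(9)) = (5,7) ∈ E(G2) ✓
  (6,10) → (φ(6),φ(10)) = (0,5) ∈ E(G2) ✓
  (7,8) → (φ(7),φ(8)) = (2,10) ∈ E(G2) ✓
  (7,10) → (φ(7),φ(10)) = (0,2) ∈ E(G2) ✓
All 27 edges of G1 map to edges of G2, and |E(G1)| = |E(G2)| = 27, so φ is a bijection on edges as well as vertices. Hence G1 ≅ G2.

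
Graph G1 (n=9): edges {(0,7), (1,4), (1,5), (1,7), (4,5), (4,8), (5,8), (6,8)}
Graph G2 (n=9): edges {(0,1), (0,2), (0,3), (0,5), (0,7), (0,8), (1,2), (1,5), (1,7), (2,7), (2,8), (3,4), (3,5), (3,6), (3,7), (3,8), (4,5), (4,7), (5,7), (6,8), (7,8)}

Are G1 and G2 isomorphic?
No, not isomorphic

The graphs are NOT isomorphic.

Degrees in G1: deg(0)=1, deg(1)=3, deg(2)=0, deg(3)=0, deg(4)=3, deg(5)=3, deg(6)=1, deg(7)=2, deg(8)=3.
Sorted degree sequence of G1: [3, 3, 3, 3, 2, 1, 1, 0, 0].
Degrees in G2: deg(0)=6, deg(1)=4, deg(2)=4, deg(3)=6, deg(4)=3, deg(5)=5, deg(6)=2, deg(7)=7, deg(8)=5.
Sorted degree sequence of G2: [7, 6, 6, 5, 5, 4, 4, 3, 2].
The (sorted) degree sequence is an isomorphism invariant, so since G1 and G2 have different degree sequences they cannot be isomorphic.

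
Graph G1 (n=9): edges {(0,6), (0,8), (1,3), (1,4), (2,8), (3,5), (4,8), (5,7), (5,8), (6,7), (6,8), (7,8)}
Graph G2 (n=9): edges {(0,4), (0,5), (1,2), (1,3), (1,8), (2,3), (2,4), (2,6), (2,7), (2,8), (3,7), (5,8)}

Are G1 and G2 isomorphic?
Yes, isomorphic

The graphs are isomorphic.
One valid mapping φ: V(G1) → V(G2): 0→7, 1→0, 2→6, 3→5, 4→4, 5→8, 6→3, 7→1, 8→2

Verify φ preserves adjacency — for each edge of G1, its image is an edge of G2:
  (0,6) → (φ(0),φ(6)) = (3,7) ∈ E(G2) ✓
  (0,8) → (φ(0),φ(8)) = (2,7) ∈ E(G2) ✓
  (1,3) → (φ(1),φ(3)) = (0,5) ∈ E(G2) ✓
  (1,4) → (φ(1),φ(4)) = (0,4) ∈ E(G2) ✓
  (2,8) → (φ(2),φ(8)) = (2,6) ∈ E(G2) ✓
  (3,5) → (φ(3),φ(5)) = (5,8) ∈ E(G2) ✓
  (4,8) → (φ(4),φ(8)) = (2,4) ∈ E(G2) ✓
  (5,7) → (φ(5),φ(7)) = (1,8) ∈ E(G2) ✓
  (5,8) → (φ(5),φ(8)) = (2,8) ∈ E(G2) ✓
  (6,7) → (φ(6),φ(7)) = (1,3) ∈ E(G2) ✓
  (6,8) → (φ(6),φ(8)) = (2,3) ∈ E(G2) ✓
  (7,8) → (φ(7),φ(8)) = (1,2) ∈ E(G2) ✓
All 12 edges of G1 map to edges of G2, and |E(G1)| = |E(G2)| = 12, so φ is a bijection on edges as well as vertices. Hence G1 ≅ G2.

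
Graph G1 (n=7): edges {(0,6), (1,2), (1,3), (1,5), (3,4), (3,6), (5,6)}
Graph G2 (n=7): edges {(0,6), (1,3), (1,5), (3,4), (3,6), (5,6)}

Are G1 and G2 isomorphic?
No, not isomorphic

The graphs are NOT isomorphic.

Counting edges: G1 has 7 edge(s); G2 has 6 edge(s).
Edge count is an isomorphism invariant (a bijection on vertices induces a bijection on edges), so differing edge counts rule out isomorphism.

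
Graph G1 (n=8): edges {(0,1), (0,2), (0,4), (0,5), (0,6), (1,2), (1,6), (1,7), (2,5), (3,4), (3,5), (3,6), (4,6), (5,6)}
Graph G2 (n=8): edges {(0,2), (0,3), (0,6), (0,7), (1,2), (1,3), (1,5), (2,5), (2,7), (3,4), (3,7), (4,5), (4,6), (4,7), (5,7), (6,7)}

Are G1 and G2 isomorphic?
No, not isomorphic

The graphs are NOT isomorphic.

Counting triangles (3-cliques): G1 has 7, G2 has 8.
Triangle count is an isomorphism invariant, so differing triangle counts rule out isomorphism.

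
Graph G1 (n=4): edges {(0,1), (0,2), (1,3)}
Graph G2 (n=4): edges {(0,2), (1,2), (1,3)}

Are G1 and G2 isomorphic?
Yes, isomorphic

The graphs are isomorphic.
One valid mapping φ: V(G1) → V(G2): 0→1, 1→2, 2→3, 3→0

Verify φ preserves adjacency — for each edge of G1, its image is an edge of G2:
  (0,1) → (φ(0),φ(1)) = (1,2) ∈ E(G2) ✓
  (0,2) → (φ(0),φ(2)) = (1,3) ∈ E(G2) ✓
  (1,3) → (φ(1),φ(3)) = (0,2) ∈ E(G2) ✓
All 3 edges of G1 map to edges of G2, and |E(G1)| = |E(G2)| = 3, so φ is a bijection on edges as well as vertices. Hence G1 ≅ G2.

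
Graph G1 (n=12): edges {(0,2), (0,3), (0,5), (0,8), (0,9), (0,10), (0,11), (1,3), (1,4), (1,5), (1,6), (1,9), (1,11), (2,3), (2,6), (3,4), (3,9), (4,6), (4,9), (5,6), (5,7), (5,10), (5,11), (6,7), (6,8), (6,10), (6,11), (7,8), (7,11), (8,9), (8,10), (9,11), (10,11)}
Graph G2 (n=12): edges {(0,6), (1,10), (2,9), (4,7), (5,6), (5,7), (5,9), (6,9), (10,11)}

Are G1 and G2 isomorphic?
No, not isomorphic

The graphs are NOT isomorphic.

Connected components of G1: 1 component(s) with vertex sets [[0, 1, 2, 3, 4, 5, 6, 7, 8, 9, 10, 11]], sizes [12].
Connected components of G2: 4 component(s) with vertex sets [[3], [8], [1, 10, 11], [0, 2, 4, 5, 6, 7, 9]], sizes [1, 1, 3, 7].
The number of connected components (and the multiset of component sizes) is an isomorphism invariant — an isomorphism maps each component of G1 bijectively onto a component of G2. Since G1 has 1 component(s) and G2 has 4, they cannot be isomorphic.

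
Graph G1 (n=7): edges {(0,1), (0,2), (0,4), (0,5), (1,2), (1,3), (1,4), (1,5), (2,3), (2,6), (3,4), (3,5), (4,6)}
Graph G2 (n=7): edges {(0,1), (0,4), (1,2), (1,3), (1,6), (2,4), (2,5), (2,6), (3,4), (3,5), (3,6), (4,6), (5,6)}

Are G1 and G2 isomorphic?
Yes, isomorphic

The graphs are isomorphic.
One valid mapping φ: V(G1) → V(G2): 0→3, 1→6, 2→1, 3→2, 4→4, 5→5, 6→0

Verify φ preserves adjacency — for each edge of G1, its image is an edge of G2:
  (0,1) → (φ(0),φ(1)) = (3,6) ∈ E(G2) ✓
  (0,2) → (φ(0),φ(2)) = (1,3) ∈ E(G2) ✓
  (0,4) → (φ(0),φ(4)) = (3,4) ∈ E(G2) ✓
  (0,5) → (φ(0),φ(5)) = (3,5) ∈ E(G2) ✓
  (1,2) → (φ(1),φ(2)) = (1,6) ∈ E(G2) ✓
  (1,3) → (φ(1),φ(3)) = (2,6) ∈ E(G2) ✓
  (1,4) → (φ(1),φ(4)) = (4,6) ∈ E(G2) ✓
  (1,5) → (φ(1),φ(5)) = (5,6) ∈ E(G2) ✓
  (2,3) → (φ(2),φ(3)) = (1,2) ∈ E(G2) ✓
  (2,6) → (φ(2),φ(6)) = (0,1) ∈ E(G2) ✓
  (3,4) → (φ(3),φ(4)) = (2,4) ∈ E(G2) ✓
  (3,5) → (φ(3),φ(5)) = (2,5) ∈ E(G2) ✓
  (4,6) → (φ(4),φ(6)) = (0,4) ∈ E(G2) ✓
All 13 edges of G1 map to edges of G2, and |E(G1)| = |E(G2)| = 13, so φ is a bijection on edges as well as vertices. Hence G1 ≅ G2.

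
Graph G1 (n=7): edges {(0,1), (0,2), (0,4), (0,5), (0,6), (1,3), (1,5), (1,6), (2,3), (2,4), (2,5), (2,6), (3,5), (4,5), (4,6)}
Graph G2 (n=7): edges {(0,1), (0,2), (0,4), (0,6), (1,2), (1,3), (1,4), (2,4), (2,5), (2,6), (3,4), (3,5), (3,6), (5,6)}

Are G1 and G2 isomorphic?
No, not isomorphic

The graphs are NOT isomorphic.

Degrees in G1: deg(0)=5, deg(1)=4, deg(2)=5, deg(3)=3, deg(4)=4, deg(5)=5, deg(6)=4.
Sorted degree sequence of G1: [5, 5, 5, 4, 4, 4, 3].
Degrees in G2: deg(0)=4, deg(1)=4, deg(2)=5, deg(3)=4, deg(4)=4, deg(5)=3, deg(6)=4.
Sorted degree sequence of G2: [5, 4, 4, 4, 4, 4, 3].
The (sorted) degree sequence is an isomorphism invariant, so since G1 and G2 have different degree sequences they cannot be isomorphic.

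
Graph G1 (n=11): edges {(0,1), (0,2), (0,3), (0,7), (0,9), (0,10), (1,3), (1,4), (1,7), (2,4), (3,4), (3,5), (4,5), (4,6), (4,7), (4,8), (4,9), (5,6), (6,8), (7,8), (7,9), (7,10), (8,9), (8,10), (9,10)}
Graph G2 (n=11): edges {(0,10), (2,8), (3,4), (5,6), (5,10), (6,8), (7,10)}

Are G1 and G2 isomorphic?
No, not isomorphic

The graphs are NOT isomorphic.

Connected components of G1: 1 component(s) with vertex sets [[0, 1, 2, 3, 4, 5, 6, 7, 8, 9, 10]], sizes [11].
Connected components of G2: 4 component(s) with vertex sets [[1], [9], [3, 4], [0, 2, 5, 6, 7, 8, 10]], sizes [1, 1, 2, 7].
The number of connected components (and the multiset of component sizes) is an isomorphism invariant — an isomorphism maps each component of G1 bijectively onto a component of G2. Since G1 has 1 component(s) and G2 has 4, they cannot be isomorphic.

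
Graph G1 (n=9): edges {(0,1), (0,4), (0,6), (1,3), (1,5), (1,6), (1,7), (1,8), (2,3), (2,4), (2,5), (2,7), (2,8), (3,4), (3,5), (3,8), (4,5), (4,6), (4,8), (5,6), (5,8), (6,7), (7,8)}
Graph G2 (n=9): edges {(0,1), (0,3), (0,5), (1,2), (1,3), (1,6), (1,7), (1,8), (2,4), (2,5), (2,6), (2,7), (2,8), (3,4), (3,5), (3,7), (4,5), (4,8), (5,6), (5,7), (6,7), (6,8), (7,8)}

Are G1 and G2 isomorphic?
Yes, isomorphic

The graphs are isomorphic.
One valid mapping φ: V(G1) → V(G2): 0→0, 1→5, 2→8, 3→6, 4→1, 5→7, 6→3, 7→4, 8→2

Verify φ preserves adjacency — for each edge of G1, its image is an edge of G2:
  (0,1) → (φ(0),φ(1)) = (0,5) ∈ E(G2) ✓
  (0,4) → (φ(0),φ(4)) = (0,1) ∈ E(G2) ✓
  (0,6) → (φ(0),φ(6)) = (0,3) ∈ E(G2) ✓
  (1,3) → (φ(1),φ(3)) = (5,6) ∈ E(G2) ✓
  (1,5) → (φ(1),φ(5)) = (5,7) ∈ E(G2) ✓
  (1,6) → (φ(1),φ(6)) = (3,5) ∈ E(G2) ✓
  (1,7) → (φ(1),φ(7)) = (4,5) ∈ E(G2) ✓
  (1,8) → (φ(1),φ(8)) = (2,5) ∈ E(G2) ✓
  (2,3) → (φ(2),φ(3)) = (6,8) ∈ E(G2) ✓
  (2,4) → (φ(2),φ(4)) = (1,8) ∈ E(G2) ✓
  (2,5) → (φ(2),φ(5)) = (7,8) ∈ E(G2) ✓
  (2,7) → (φ(2),φ(7)) = (4,8) ∈ E(G2) ✓
  (2,8) → (φ(2),φ(8)) = (2,8) ∈ E(G2) ✓
  (3,4) → (φ(3),φ(4)) = (1,6) ∈ E(G2) ✓
  (3,5) → (φ(3),φ(5)) = (6,7) ∈ E(G2) ✓
  (3,8) → (φ(3),φ(8)) = (2,6) ∈ E(G2) ✓
  (4,5) → (φ(4),φ(5)) = (1,7) ∈ E(G2) ✓
  (4,6) → (φ(4),φ(6)) = (1,3) ∈ E(G2) ✓
  (4,8) → (φ(4),φ(8)) = (1,2) ∈ E(G2) ✓
  (5,6) → (φ(5),φ(6)) = (3,7) ∈ E(G2) ✓
  (5,8) → (φ(5),φ(8)) = (2,7) ∈ E(G2) ✓
  (6,7) → (φ(6),φ(7)) = (3,4) ∈ E(G2) ✓
  (7,8) → (φ(7),φ(8)) = (2,4) ∈ E(G2) ✓
All 23 edges of G1 map to edges of G2, and |E(G1)| = |E(G2)| = 23, so φ is a bijection on edges as well as vertices. Hence G1 ≅ G2.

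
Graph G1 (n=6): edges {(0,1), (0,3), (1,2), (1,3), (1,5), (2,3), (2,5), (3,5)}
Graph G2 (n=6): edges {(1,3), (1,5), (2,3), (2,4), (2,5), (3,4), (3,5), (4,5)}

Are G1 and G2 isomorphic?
Yes, isomorphic

The graphs are isomorphic.
One valid mapping φ: V(G1) → V(G2): 0→1, 1→5, 2→4, 3→3, 4→0, 5→2

Verify φ preserves adjacency — for each edge of G1, its image is an edge of G2:
  (0,1) → (φ(0),φ(1)) = (1,5) ∈ E(G2) ✓
  (0,3) → (φ(0),φ(3)) = (1,3) ∈ E(G2) ✓
  (1,2) → (φ(1),φ(2)) = (4,5) ∈ E(G2) ✓
  (1,3) → (φ(1),φ(3)) = (3,5) ∈ E(G2) ✓
  (1,5) → (φ(1),φ(5)) = (2,5) ∈ E(G2) ✓
  (2,3) → (φ(2),φ(3)) = (3,4) ∈ E(G2) ✓
  (2,5) → (φ(2),φ(5)) = (2,4) ∈ E(G2) ✓
  (3,5) → (φ(3),φ(5)) = (2,3) ∈ E(G2) ✓
All 8 edges of G1 map to edges of G2, and |E(G1)| = |E(G2)| = 8, so φ is a bijection on edges as well as vertices. Hence G1 ≅ G2.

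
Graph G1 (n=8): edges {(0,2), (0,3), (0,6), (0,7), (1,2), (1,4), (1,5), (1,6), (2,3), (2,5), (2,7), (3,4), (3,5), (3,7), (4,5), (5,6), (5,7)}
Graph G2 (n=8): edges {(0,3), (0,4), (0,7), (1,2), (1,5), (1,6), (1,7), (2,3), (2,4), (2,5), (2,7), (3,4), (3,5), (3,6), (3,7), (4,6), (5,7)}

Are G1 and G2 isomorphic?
Yes, isomorphic

The graphs are isomorphic.
One valid mapping φ: V(G1) → V(G2): 0→1, 1→4, 2→2, 3→7, 4→0, 5→3, 6→6, 7→5

Verify φ preserves adjacency — for each edge of G1, its image is an edge of G2:
  (0,2) → (φ(0),φ(2)) = (1,2) ∈ E(G2) ✓
  (0,3) → (φ(0),φ(3)) = (1,7) ∈ E(G2) ✓
  (0,6) → (φ(0),φ(6)) = (1,6) ∈ E(G2) ✓
  (0,7) → (φ(0),φ(7)) = (1,5) ∈ E(G2) ✓
  (1,2) → (φ(1),φ(2)) = (2,4) ∈ E(G2) ✓
  (1,4) → (φ(1),φ(4)) = (0,4) ∈ E(G2) ✓
  (1,5) → (φ(1),φ(5)) = (3,4) ∈ E(G2) ✓
  (1,6) → (φ(1),φ(6)) = (4,6) ∈ E(G2) ✓
  (2,3) → (φ(2),φ(3)) = (2,7) ∈ E(G2) ✓
  (2,5) → (φ(2),φ(5)) = (2,3) ∈ E(G2) ✓
  (2,7) → (φ(2),φ(7)) = (2,5) ∈ E(G2) ✓
  (3,4) → (φ(3),φ(4)) = (0,7) ∈ E(G2) ✓
  (3,5) → (φ(3),φ(5)) = (3,7) ∈ E(G2) ✓
  (3,7) → (φ(3),φ(7)) = (5,7) ∈ E(G2) ✓
  (4,5) → (φ(4),φ(5)) = (0,3) ∈ E(G2) ✓
  (5,6) → (φ(5),φ(6)) = (3,6) ∈ E(G2) ✓
  (5,7) → (φ(5),φ(7)) = (3,5) ∈ E(G2) ✓
All 17 edges of G1 map to edges of G2, and |E(G1)| = |E(G2)| = 17, so φ is a bijection on edges as well as vertices. Hence G1 ≅ G2.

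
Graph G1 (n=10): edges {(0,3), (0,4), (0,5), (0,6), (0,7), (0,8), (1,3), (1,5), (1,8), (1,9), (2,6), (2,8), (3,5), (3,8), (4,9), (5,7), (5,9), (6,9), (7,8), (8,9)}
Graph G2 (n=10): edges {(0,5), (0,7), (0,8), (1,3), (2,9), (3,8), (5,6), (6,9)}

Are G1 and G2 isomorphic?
No, not isomorphic

The graphs are NOT isomorphic.

Degrees in G1: deg(0)=6, deg(1)=4, deg(2)=2, deg(3)=4, deg(4)=2, deg(5)=5, deg(6)=3, deg(7)=3, deg(8)=6, deg(9)=5.
Sorted degree sequence of G1: [6, 6, 5, 5, 4, 4, 3, 3, 2, 2].
Degrees in G2: deg(0)=3, deg(1)=1, deg(2)=1, deg(3)=2, deg(4)=0, deg(5)=2, deg(6)=2, deg(7)=1, deg(8)=2, deg(9)=2.
Sorted degree sequence of G2: [3, 2, 2, 2, 2, 2, 1, 1, 1, 0].
The (sorted) degree sequence is an isomorphism invariant, so since G1 and G2 have different degree sequences they cannot be isomorphic.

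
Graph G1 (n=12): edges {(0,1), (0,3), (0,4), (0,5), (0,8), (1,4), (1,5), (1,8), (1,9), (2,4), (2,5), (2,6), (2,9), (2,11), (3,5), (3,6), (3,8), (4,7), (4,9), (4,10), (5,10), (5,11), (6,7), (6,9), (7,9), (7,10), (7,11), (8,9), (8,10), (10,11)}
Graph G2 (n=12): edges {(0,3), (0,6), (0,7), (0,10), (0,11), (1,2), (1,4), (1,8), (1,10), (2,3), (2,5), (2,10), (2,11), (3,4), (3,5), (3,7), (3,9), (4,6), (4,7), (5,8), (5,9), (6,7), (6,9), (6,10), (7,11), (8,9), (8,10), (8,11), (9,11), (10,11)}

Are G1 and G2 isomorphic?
Yes, isomorphic

The graphs are isomorphic.
One valid mapping φ: V(G1) → V(G2): 0→7, 1→0, 2→2, 3→4, 4→11, 5→3, 6→1, 7→8, 8→6, 9→10, 10→9, 11→5

Verify φ preserves adjacency — for each edge of G1, its image is an edge of G2:
  (0,1) → (φ(0),φ(1)) = (0,7) ∈ E(G2) ✓
  (0,3) → (φ(0),φ(3)) = (4,7) ∈ E(G2) ✓
  (0,4) → (φ(0),φ(4)) = (7,11) ∈ E(G2) ✓
  (0,5) → (φ(0),φ(5)) = (3,7) ∈ E(G2) ✓
  (0,8) → (φ(0),φ(8)) = (6,7) ∈ E(G2) ✓
  (1,4) → (φ(1),φ(4)) = (0,11) ∈ E(G2) ✓
  (1,5) → (φ(1),φ(5)) = (0,3) ∈ E(G2) ✓
  (1,8) → (φ(1),φ(8)) = (0,6) ∈ E(G2) ✓
  (1,9) → (φ(1),φ(9)) = (0,10) ∈ E(G2) ✓
  (2,4) → (φ(2),φ(4)) = (2,11) ∈ E(G2) ✓
  (2,5) → (φ(2),φ(5)) = (2,3) ∈ E(G2) ✓
  (2,6) → (φ(2),φ(6)) = (1,2) ∈ E(G2) ✓
  (2,9) → (φ(2),φ(9)) = (2,10) ∈ E(G2) ✓
  (2,11) → (φ(2),φ(11)) = (2,5) ∈ E(G2) ✓
  (3,5) → (φ(3),φ(5)) = (3,4) ∈ E(G2) ✓
  (3,6) → (φ(3),φ(6)) = (1,4) ∈ E(G2) ✓
  (3,8) → (φ(3),φ(8)) = (4,6) ∈ E(G2) ✓
  (4,7) → (φ(4),φ(7)) = (8,11) ∈ E(G2) ✓
  (4,9) → (φ(4),φ(9)) = (10,11) ∈ E(G2) ✓
  (4,10) → (φ(4),φ(10)) = (9,11) ∈ E(G2) ✓
  (5,10) → (φ(5),φ(10)) = (3,9) ∈ E(G2) ✓
  (5,11) → (φ(5),φ(11)) = (3,5) ∈ E(G2) ✓
  (6,7) → (φ(6),φ(7)) = (1,8) ∈ E(G2) ✓
  (6,9) → (φ(6),φ(9)) = (1,10) ∈ E(G2) ✓
  (7,9) → (φ(7),φ(9)) = (8,10) ∈ E(G2) ✓
  (7,10) → (φ(7),φ(10)) = (8,9) ∈ E(G2) ✓
  (7,11) → (φ(7),φ(11)) = (5,8) ∈ E(G2) ✓
  (8,9) → (φ(8),φ(9)) = (6,10) ∈ E(G2) ✓
  (8,10) → (φ(8),φ(10)) = (6,9) ∈ E(G2) ✓
  (10,11) → (φ(10),φ(11)) = (5,9) ∈ E(G2) ✓
All 30 edges of G1 map to edges of G2, and |E(G1)| = |E(G2)| = 30, so φ is a bijection on edges as well as vertices. Hence G1 ≅ G2.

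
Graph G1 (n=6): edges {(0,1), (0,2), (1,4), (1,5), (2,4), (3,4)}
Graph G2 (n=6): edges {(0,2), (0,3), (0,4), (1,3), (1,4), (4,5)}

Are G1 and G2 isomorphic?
Yes, isomorphic

The graphs are isomorphic.
One valid mapping φ: V(G1) → V(G2): 0→1, 1→4, 2→3, 3→2, 4→0, 5→5

Verify φ preserves adjacency — for each edge of G1, its image is an edge of G2:
  (0,1) → (φ(0),φ(1)) = (1,4) ∈ E(G2) ✓
  (0,2) → (φ(0),φ(2)) = (1,3) ∈ E(G2) ✓
  (1,4) → (φ(1),φ(4)) = (0,4) ∈ E(G2) ✓
  (1,5) → (φ(1),φ(5)) = (4,5) ∈ E(G2) ✓
  (2,4) → (φ(2),φ(4)) = (0,3) ∈ E(G2) ✓
  (3,4) → (φ(3),φ(4)) = (0,2) ∈ E(G2) ✓
All 6 edges of G1 map to edges of G2, and |E(G1)| = |E(G2)| = 6, so φ is a bijection on edges as well as vertices. Hence G1 ≅ G2.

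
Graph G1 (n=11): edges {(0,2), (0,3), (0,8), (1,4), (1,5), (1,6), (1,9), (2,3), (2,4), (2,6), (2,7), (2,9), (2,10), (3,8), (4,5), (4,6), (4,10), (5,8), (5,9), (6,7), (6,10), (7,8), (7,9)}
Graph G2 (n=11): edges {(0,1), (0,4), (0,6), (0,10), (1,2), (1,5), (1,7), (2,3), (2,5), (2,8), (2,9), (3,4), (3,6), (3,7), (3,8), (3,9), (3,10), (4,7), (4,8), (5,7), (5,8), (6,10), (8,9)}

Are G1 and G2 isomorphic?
Yes, isomorphic

The graphs are isomorphic.
One valid mapping φ: V(G1) → V(G2): 0→6, 1→5, 2→3, 3→10, 4→2, 5→1, 6→8, 7→4, 8→0, 9→7, 10→9

Verify φ preserves adjacency — for each edge of G1, its image is an edge of G2:
  (0,2) → (φ(0),φ(2)) = (3,6) ∈ E(G2) ✓
  (0,3) → (φ(0),φ(3)) = (6,10) ∈ E(G2) ✓
  (0,8) → (φ(0),φ(8)) = (0,6) ∈ E(G2) ✓
  (1,4) → (φ(1),φ(4)) = (2,5) ∈ E(G2) ✓
  (1,5) → (φ(1),φ(5)) = (1,5) ∈ E(G2) ✓
  (1,6) → (φ(1),φ(6)) = (5,8) ∈ E(G2) ✓
  (1,9) → (φ(1),φ(9)) = (5,7) ∈ E(G2) ✓
  (2,3) → (φ(2),φ(3)) = (3,10) ∈ E(G2) ✓
  (2,4) → (φ(2),φ(4)) = (2,3) ∈ E(G2) ✓
  (2,6) → (φ(2),φ(6)) = (3,8) ∈ E(G2) ✓
  (2,7) → (φ(2),φ(7)) = (3,4) ∈ E(G2) ✓
  (2,9) → (φ(2),φ(9)) = (3,7) ∈ E(G2) ✓
  (2,10) → (φ(2),φ(10)) = (3,9) ∈ E(G2) ✓
  (3,8) → (φ(3),φ(8)) = (0,10) ∈ E(G2) ✓
  (4,5) → (φ(4),φ(5)) = (1,2) ∈ E(G2) ✓
  (4,6) → (φ(4),φ(6)) = (2,8) ∈ E(G2) ✓
  (4,10) → (φ(4),φ(10)) = (2,9) ∈ E(G2) ✓
  (5,8) → (φ(5),φ(8)) = (0,1) ∈ E(G2) ✓
  (5,9) → (φ(5),φ(9)) = (1,7) ∈ E(G2) ✓
  (6,7) → (φ(6),φ(7)) = (4,8) ∈ E(G2) ✓
  (6,10) → (φ(6),φ(10)) = (8,9) ∈ E(G2) ✓
  (7,8) → (φ(7),φ(8)) = (0,4) ∈ E(G2) ✓
  (7,9) → (φ(7),φ(9)) = (4,7) ∈ E(G2) ✓
All 23 edges of G1 map to edges of G2, and |E(G1)| = |E(G2)| = 23, so φ is a bijection on edges as well as vertices. Hence G1 ≅ G2.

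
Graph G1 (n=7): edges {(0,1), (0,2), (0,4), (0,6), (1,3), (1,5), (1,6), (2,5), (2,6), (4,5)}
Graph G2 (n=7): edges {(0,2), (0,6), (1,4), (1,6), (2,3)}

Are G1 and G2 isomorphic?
No, not isomorphic

The graphs are NOT isomorphic.

Counting triangles (3-cliques): G1 has 2, G2 has 0.
Triangle count is an isomorphism invariant, so differing triangle counts rule out isomorphism.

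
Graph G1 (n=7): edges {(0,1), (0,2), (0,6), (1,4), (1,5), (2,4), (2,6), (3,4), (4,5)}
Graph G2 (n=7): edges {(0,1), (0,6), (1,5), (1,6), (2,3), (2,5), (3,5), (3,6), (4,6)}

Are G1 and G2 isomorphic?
Yes, isomorphic

The graphs are isomorphic.
One valid mapping φ: V(G1) → V(G2): 0→5, 1→1, 2→3, 3→4, 4→6, 5→0, 6→2

Verify φ preserves adjacency — for each edge of G1, its image is an edge of G2:
  (0,1) → (φ(0),φ(1)) = (1,5) ∈ E(G2) ✓
  (0,2) → (φ(0),φ(2)) = (3,5) ∈ E(G2) ✓
  (0,6) → (φ(0),φ(6)) = (2,5) ∈ E(G2) ✓
  (1,4) → (φ(1),φ(4)) = (1,6) ∈ E(G2) ✓
  (1,5) → (φ(1),φ(5)) = (0,1) ∈ E(G2) ✓
  (2,4) → (φ(2),φ(4)) = (3,6) ∈ E(G2) ✓
  (2,6) → (φ(2),φ(6)) = (2,3) ∈ E(G2) ✓
  (3,4) → (φ(3),φ(4)) = (4,6) ∈ E(G2) ✓
  (4,5) → (φ(4),φ(5)) = (0,6) ∈ E(G2) ✓
All 9 edges of G1 map to edges of G2, and |E(G1)| = |E(G2)| = 9, so φ is a bijection on edges as well as vertices. Hence G1 ≅ G2.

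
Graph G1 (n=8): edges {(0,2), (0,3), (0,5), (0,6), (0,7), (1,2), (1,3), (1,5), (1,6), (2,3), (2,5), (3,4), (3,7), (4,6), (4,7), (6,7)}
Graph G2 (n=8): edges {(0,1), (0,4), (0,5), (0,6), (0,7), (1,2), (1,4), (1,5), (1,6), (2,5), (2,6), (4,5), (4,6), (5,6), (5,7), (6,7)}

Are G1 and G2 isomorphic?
No, not isomorphic

The graphs are NOT isomorphic.

Degrees in G1: deg(0)=5, deg(1)=4, deg(2)=4, deg(3)=5, deg(4)=3, deg(5)=3, deg(6)=4, deg(7)=4.
Sorted degree sequence of G1: [5, 5, 4, 4, 4, 4, 3, 3].
Degrees in G2: deg(0)=5, deg(1)=5, deg(2)=3, deg(3)=0, deg(4)=4, deg(5)=6, deg(6)=6, deg(7)=3.
Sorted degree sequence of G2: [6, 6, 5, 5, 4, 3, 3, 0].
The (sorted) degree sequence is an isomorphism invariant, so since G1 and G2 have different degree sequences they cannot be isomorphic.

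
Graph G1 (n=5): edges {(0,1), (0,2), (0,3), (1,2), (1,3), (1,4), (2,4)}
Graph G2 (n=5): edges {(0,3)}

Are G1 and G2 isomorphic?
No, not isomorphic

The graphs are NOT isomorphic.

Connected components of G1: 1 component(s) with vertex sets [[0, 1, 2, 3, 4]], sizes [5].
Connected components of G2: 4 component(s) with vertex sets [[1], [2], [4], [0, 3]], sizes [1, 1, 1, 2].
The number of connected components (and the multiset of component sizes) is an isomorphism invariant — an isomorphism maps each component of G1 bijectively onto a component of G2. Since G1 has 1 component(s) and G2 has 4, they cannot be isomorphic.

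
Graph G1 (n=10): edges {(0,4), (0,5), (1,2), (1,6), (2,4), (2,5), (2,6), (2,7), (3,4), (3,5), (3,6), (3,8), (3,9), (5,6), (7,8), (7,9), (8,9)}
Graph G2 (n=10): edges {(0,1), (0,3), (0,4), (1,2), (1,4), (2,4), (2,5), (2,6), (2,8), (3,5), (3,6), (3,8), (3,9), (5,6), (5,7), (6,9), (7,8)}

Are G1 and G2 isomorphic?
Yes, isomorphic

The graphs are isomorphic.
One valid mapping φ: V(G1) → V(G2): 0→7, 1→9, 2→3, 3→2, 4→8, 5→5, 6→6, 7→0, 8→1, 9→4

Verify φ preserves adjacency — for each edge of G1, its image is an edge of G2:
  (0,4) → (φ(0),φ(4)) = (7,8) ∈ E(G2) ✓
  (0,5) → (φ(0),φ(5)) = (5,7) ∈ E(G2) ✓
  (1,2) → (φ(1),φ(2)) = (3,9) ∈ E(G2) ✓
  (1,6) → (φ(1),φ(6)) = (6,9) ∈ E(G2) ✓
  (2,4) → (φ(2),φ(4)) = (3,8) ∈ E(G2) ✓
  (2,5) → (φ(2),φ(5)) = (3,5) ∈ E(G2) ✓
  (2,6) → (φ(2),φ(6)) = (3,6) ∈ E(G2) ✓
  (2,7) → (φ(2),φ(7)) = (0,3) ∈ E(G2) ✓
  (3,4) → (φ(3),φ(4)) = (2,8) ∈ E(G2) ✓
  (3,5) → (φ(3),φ(5)) = (2,5) ∈ E(G2) ✓
  (3,6) → (φ(3),φ(6)) = (2,6) ∈ E(G2) ✓
  (3,8) → (φ(3),φ(8)) = (1,2) ∈ E(G2) ✓
  (3,9) → (φ(3),φ(9)) = (2,4) ∈ E(G2) ✓
  (5,6) → (φ(5),φ(6)) = (5,6) ∈ E(G2) ✓
  (7,8) → (φ(7),φ(8)) = (0,1) ∈ E(G2) ✓
  (7,9) → (φ(7),φ(9)) = (0,4) ∈ E(G2) ✓
  (8,9) → (φ(8),φ(9)) = (1,4) ∈ E(G2) ✓
All 17 edges of G1 map to edges of G2, and |E(G1)| = |E(G2)| = 17, so φ is a bijection on edges as well as vertices. Hence G1 ≅ G2.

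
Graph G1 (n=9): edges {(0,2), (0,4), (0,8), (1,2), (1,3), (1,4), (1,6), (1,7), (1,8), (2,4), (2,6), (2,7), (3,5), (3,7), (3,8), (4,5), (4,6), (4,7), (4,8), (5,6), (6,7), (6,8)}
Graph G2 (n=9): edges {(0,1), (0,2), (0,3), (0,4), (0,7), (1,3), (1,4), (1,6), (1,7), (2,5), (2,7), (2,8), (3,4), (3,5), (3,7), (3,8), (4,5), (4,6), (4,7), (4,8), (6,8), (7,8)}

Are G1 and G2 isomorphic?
Yes, isomorphic

The graphs are isomorphic.
One valid mapping φ: V(G1) → V(G2): 0→6, 1→7, 2→1, 3→2, 4→4, 5→5, 6→3, 7→0, 8→8

Verify φ preserves adjacency — for each edge of G1, its image is an edge of G2:
  (0,2) → (φ(0),φ(2)) = (1,6) ∈ E(G2) ✓
  (0,4) → (φ(0),φ(4)) = (4,6) ∈ E(G2) ✓
  (0,8) → (φ(0),φ(8)) = (6,8) ∈ E(G2) ✓
  (1,2) → (φ(1),φ(2)) = (1,7) ∈ E(G2) ✓
  (1,3) → (φ(1),φ(3)) = (2,7) ∈ E(G2) ✓
  (1,4) → (φ(1),φ(4)) = (4,7) ∈ E(G2) ✓
  (1,6) → (φ(1),φ(6)) = (3,7) ∈ E(G2) ✓
  (1,7) → (φ(1),φ(7)) = (0,7) ∈ E(G2) ✓
  (1,8) → (φ(1),φ(8)) = (7,8) ∈ E(G2) ✓
  (2,4) → (φ(2),φ(4)) = (1,4) ∈ E(G2) ✓
  (2,6) → (φ(2),φ(6)) = (1,3) ∈ E(G2) ✓
  (2,7) → (φ(2),φ(7)) = (0,1) ∈ E(G2) ✓
  (3,5) → (φ(3),φ(5)) = (2,5) ∈ E(G2) ✓
  (3,7) → (φ(3),φ(7)) = (0,2) ∈ E(G2) ✓
  (3,8) → (φ(3),φ(8)) = (2,8) ∈ E(G2) ✓
  (4,5) → (φ(4),φ(5)) = (4,5) ∈ E(G2) ✓
  (4,6) → (φ(4),φ(6)) = (3,4) ∈ E(G2) ✓
  (4,7) → (φ(4),φ(7)) = (0,4) ∈ E(G2) ✓
  (4,8) → (φ(4),φ(8)) = (4,8) ∈ E(G2) ✓
  (5,6) → (φ(5),φ(6)) = (3,5) ∈ E(G2) ✓
  (6,7) → (φ(6),φ(7)) = (0,3) ∈ E(G2) ✓
  (6,8) → (φ(6),φ(8)) = (3,8) ∈ E(G2) ✓
All 22 edges of G1 map to edges of G2, and |E(G1)| = |E(G2)| = 22, so φ is a bijection on edges as well as vertices. Hence G1 ≅ G2.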